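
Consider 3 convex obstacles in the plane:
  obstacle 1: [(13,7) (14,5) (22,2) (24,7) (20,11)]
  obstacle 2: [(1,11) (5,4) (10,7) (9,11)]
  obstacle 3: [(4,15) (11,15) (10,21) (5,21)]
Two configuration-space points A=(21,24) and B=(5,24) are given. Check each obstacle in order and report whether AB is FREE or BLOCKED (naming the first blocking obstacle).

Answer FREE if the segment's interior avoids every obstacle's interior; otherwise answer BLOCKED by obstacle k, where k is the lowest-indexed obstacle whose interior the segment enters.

FREE

Obstacle 1 [(13,7) (14,5) (22,2) (24,7) (20,11)]:
  edge (13,7)–(14,5): clear
  edge (14,5)–(22,2): clear
  edge (22,2)–(24,7): clear
  edge (24,7)–(20,11): clear
  edge (20,11)–(13,7): clear
  midpoint (13,24) outside
  → clear
Obstacle 2 [(1,11) (5,4) (10,7) (9,11)]:
  edge (1,11)–(5,4): clear
  edge (5,4)–(10,7): clear
  edge (10,7)–(9,11): clear
  edge (9,11)–(1,11): clear
  midpoint (13,24) outside
  → clear
Obstacle 3 [(4,15) (11,15) (10,21) (5,21)]:
  edge (4,15)–(11,15): clear
  edge (11,15)–(10,21): clear
  edge (10,21)–(5,21): clear
  edge (5,21)–(4,15): clear
  midpoint (13,24) outside
  → clear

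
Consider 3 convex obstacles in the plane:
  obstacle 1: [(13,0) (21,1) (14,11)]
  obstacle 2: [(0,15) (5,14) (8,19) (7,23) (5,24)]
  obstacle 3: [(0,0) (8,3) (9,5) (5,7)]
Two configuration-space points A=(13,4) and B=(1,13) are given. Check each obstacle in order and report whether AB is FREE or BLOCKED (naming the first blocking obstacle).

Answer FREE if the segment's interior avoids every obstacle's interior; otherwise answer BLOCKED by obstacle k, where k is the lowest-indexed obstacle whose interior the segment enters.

FREE

Obstacle 1 [(13,0) (21,1) (14,11)]:
  edge (13,0)–(21,1): clear
  edge (21,1)–(14,11): clear
  edge (14,11)–(13,0): clear
  midpoint (7,17/2) outside
  → clear
Obstacle 2 [(0,15) (5,14) (8,19) (7,23) (5,24)]:
  edge (0,15)–(5,14): clear
  edge (5,14)–(8,19): clear
  edge (8,19)–(7,23): clear
  edge (7,23)–(5,24): clear
  edge (5,24)–(0,15): clear
  midpoint (7,17/2) outside
  → clear
Obstacle 3 [(0,0) (8,3) (9,5) (5,7)]:
  edge (0,0)–(8,3): clear
  edge (8,3)–(9,5): clear
  edge (9,5)–(5,7): clear
  edge (5,7)–(0,0): clear
  midpoint (7,17/2) outside
  → clear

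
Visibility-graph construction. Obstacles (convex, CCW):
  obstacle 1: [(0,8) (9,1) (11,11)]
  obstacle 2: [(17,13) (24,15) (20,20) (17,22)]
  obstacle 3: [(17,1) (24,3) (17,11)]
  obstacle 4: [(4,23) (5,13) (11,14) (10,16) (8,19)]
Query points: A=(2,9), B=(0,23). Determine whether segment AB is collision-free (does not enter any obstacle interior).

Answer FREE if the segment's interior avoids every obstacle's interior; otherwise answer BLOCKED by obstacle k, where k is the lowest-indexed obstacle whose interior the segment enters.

FREE

Obstacle 1 [(0,8) (9,1) (11,11)]:
  edge (0,8)–(9,1): clear
  edge (9,1)–(11,11): clear
  edge (11,11)–(0,8): clear
  midpoint (1,16) outside
  → clear
Obstacle 2 [(17,13) (24,15) (20,20) (17,22)]:
  edge (17,13)–(24,15): clear
  edge (24,15)–(20,20): clear
  edge (20,20)–(17,22): clear
  edge (17,22)–(17,13): clear
  midpoint (1,16) outside
  → clear
Obstacle 3 [(17,1) (24,3) (17,11)]:
  edge (17,1)–(24,3): clear
  edge (24,3)–(17,11): clear
  edge (17,11)–(17,1): clear
  midpoint (1,16) outside
  → clear
Obstacle 4 [(4,23) (5,13) (11,14) (10,16) (8,19)]:
  edge (4,23)–(5,13): clear
  edge (5,13)–(11,14): clear
  edge (11,14)–(10,16): clear
  edge (10,16)–(8,19): clear
  edge (8,19)–(4,23): clear
  midpoint (1,16) outside
  → clear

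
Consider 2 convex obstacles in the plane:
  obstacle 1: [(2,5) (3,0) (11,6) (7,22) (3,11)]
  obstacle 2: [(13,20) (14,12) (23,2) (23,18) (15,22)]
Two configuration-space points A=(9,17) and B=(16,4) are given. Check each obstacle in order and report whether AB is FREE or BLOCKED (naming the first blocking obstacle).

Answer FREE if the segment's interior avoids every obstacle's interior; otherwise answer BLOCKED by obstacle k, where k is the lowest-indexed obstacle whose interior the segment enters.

FREE

Obstacle 1 [(2,5) (3,0) (11,6) (7,22) (3,11)]:
  edge (2,5)–(3,0): clear
  edge (3,0)–(11,6): clear
  edge (11,6)–(7,22): clear
  edge (7,22)–(3,11): clear
  edge (3,11)–(2,5): clear
  midpoint (25/2,21/2) outside
  → clear
Obstacle 2 [(13,20) (14,12) (23,2) (23,18) (15,22)]:
  edge (13,20)–(14,12): clear
  edge (14,12)–(23,2): clear
  edge (23,2)–(23,18): clear
  edge (23,18)–(15,22): clear
  edge (15,22)–(13,20): clear
  midpoint (25/2,21/2) outside
  → clear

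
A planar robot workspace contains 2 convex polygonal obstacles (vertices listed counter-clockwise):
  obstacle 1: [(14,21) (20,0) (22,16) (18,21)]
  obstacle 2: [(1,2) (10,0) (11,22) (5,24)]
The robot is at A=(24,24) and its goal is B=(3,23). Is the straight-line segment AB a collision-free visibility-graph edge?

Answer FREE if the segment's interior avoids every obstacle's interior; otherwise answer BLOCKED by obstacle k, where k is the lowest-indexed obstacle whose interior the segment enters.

BLOCKED by obstacle 2

Obstacle 1 [(14,21) (20,0) (22,16) (18,21)]:
  edge (14,21)–(20,0): clear
  edge (20,0)–(22,16): clear
  edge (22,16)–(18,21): clear
  edge (18,21)–(14,21): clear
  midpoint (27/2,47/2) outside
  → clear
Obstacle 2 [(1,2) (10,0) (11,22) (5,24)]:
  edge (1,2)–(10,0): clear
  edge (10,0)–(11,22): clear
  edge (11,22)–(5,24): crosses AB
  edge (5,24)–(1,2): crosses AB
  → BLOCKED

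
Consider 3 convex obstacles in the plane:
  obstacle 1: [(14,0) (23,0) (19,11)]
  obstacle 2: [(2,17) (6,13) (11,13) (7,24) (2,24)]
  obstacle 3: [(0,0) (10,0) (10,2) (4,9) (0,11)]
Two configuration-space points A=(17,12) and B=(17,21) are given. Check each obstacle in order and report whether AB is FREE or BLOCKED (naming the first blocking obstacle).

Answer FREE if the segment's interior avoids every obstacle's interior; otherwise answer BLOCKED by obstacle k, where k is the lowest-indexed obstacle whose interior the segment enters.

FREE

Obstacle 1 [(14,0) (23,0) (19,11)]:
  edge (14,0)–(23,0): clear
  edge (23,0)–(19,11): clear
  edge (19,11)–(14,0): clear
  midpoint (17,33/2) outside
  → clear
Obstacle 2 [(2,17) (6,13) (11,13) (7,24) (2,24)]:
  edge (2,17)–(6,13): clear
  edge (6,13)–(11,13): clear
  edge (11,13)–(7,24): clear
  edge (7,24)–(2,24): clear
  edge (2,24)–(2,17): clear
  midpoint (17,33/2) outside
  → clear
Obstacle 3 [(0,0) (10,0) (10,2) (4,9) (0,11)]:
  edge (0,0)–(10,0): clear
  edge (10,0)–(10,2): clear
  edge (10,2)–(4,9): clear
  edge (4,9)–(0,11): clear
  edge (0,11)–(0,0): clear
  midpoint (17,33/2) outside
  → clear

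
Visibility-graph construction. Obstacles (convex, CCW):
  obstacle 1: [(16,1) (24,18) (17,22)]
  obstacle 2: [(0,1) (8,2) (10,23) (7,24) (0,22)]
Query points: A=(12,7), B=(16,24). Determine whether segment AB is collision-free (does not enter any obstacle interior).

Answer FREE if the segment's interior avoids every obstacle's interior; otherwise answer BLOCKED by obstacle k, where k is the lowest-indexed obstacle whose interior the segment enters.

FREE

Obstacle 1 [(16,1) (24,18) (17,22)]:
  edge (16,1)–(24,18): clear
  edge (24,18)–(17,22): clear
  edge (17,22)–(16,1): clear
  midpoint (14,31/2) outside
  → clear
Obstacle 2 [(0,1) (8,2) (10,23) (7,24) (0,22)]:
  edge (0,1)–(8,2): clear
  edge (8,2)–(10,23): clear
  edge (10,23)–(7,24): clear
  edge (7,24)–(0,22): clear
  edge (0,22)–(0,1): clear
  midpoint (14,31/2) outside
  → clear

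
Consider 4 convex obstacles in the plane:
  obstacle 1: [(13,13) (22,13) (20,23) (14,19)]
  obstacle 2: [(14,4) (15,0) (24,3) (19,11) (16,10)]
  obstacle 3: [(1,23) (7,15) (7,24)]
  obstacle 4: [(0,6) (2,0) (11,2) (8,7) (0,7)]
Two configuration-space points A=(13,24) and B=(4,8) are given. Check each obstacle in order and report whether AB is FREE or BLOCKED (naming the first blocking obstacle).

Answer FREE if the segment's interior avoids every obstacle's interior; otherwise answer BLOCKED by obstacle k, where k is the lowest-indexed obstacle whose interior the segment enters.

FREE

Obstacle 1 [(13,13) (22,13) (20,23) (14,19)]:
  edge (13,13)–(22,13): clear
  edge (22,13)–(20,23): clear
  edge (20,23)–(14,19): clear
  edge (14,19)–(13,13): clear
  midpoint (17/2,16) outside
  → clear
Obstacle 2 [(14,4) (15,0) (24,3) (19,11) (16,10)]:
  edge (14,4)–(15,0): clear
  edge (15,0)–(24,3): clear
  edge (24,3)–(19,11): clear
  edge (19,11)–(16,10): clear
  edge (16,10)–(14,4): clear
  midpoint (17/2,16) outside
  → clear
Obstacle 3 [(1,23) (7,15) (7,24)]:
  edge (1,23)–(7,15): clear
  edge (7,15)–(7,24): clear
  edge (7,24)–(1,23): clear
  midpoint (17/2,16) outside
  → clear
Obstacle 4 [(0,6) (2,0) (11,2) (8,7) (0,7)]:
  edge (0,6)–(2,0): clear
  edge (2,0)–(11,2): clear
  edge (11,2)–(8,7): clear
  edge (8,7)–(0,7): clear
  edge (0,7)–(0,6): clear
  midpoint (17/2,16) outside
  → clear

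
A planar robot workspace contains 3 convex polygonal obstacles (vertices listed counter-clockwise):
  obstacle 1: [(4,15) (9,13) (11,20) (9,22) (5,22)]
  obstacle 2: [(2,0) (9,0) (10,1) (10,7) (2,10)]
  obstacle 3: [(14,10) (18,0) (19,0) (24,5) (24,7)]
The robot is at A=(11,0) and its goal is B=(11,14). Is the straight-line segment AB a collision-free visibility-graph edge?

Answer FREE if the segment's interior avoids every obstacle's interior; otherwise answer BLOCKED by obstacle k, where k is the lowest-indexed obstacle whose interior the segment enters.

FREE

Obstacle 1 [(4,15) (9,13) (11,20) (9,22) (5,22)]:
  edge (4,15)–(9,13): clear
  edge (9,13)–(11,20): clear
  edge (11,20)–(9,22): clear
  edge (9,22)–(5,22): clear
  edge (5,22)–(4,15): clear
  midpoint (11,7) outside
  → clear
Obstacle 2 [(2,0) (9,0) (10,1) (10,7) (2,10)]:
  edge (2,0)–(9,0): clear
  edge (9,0)–(10,1): clear
  edge (10,1)–(10,7): clear
  edge (10,7)–(2,10): clear
  edge (2,10)–(2,0): clear
  midpoint (11,7) outside
  → clear
Obstacle 3 [(14,10) (18,0) (19,0) (24,5) (24,7)]:
  edge (14,10)–(18,0): clear
  edge (18,0)–(19,0): clear
  edge (19,0)–(24,5): clear
  edge (24,5)–(24,7): clear
  edge (24,7)–(14,10): clear
  midpoint (11,7) outside
  → clear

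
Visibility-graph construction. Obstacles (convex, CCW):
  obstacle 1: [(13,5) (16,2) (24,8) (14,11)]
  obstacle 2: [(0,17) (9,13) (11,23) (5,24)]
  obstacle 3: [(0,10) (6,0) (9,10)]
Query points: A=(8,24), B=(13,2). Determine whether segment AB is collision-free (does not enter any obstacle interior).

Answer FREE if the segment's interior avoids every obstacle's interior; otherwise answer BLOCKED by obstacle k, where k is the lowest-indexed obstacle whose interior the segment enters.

Obstacle 1 [(13,5) (16,2) (24,8) (14,11)]:
  edge (13,5)–(16,2): clear
  edge (16,2)–(24,8): clear
  edge (24,8)–(14,11): clear
  edge (14,11)–(13,5): clear
  midpoint (21/2,13) outside
  → clear
Obstacle 2 [(0,17) (9,13) (11,23) (5,24)]:
  edge (0,17)–(9,13): clear
  edge (9,13)–(11,23): crosses AB
  edge (11,23)–(5,24): crosses AB
  edge (5,24)–(0,17): clear
  → BLOCKED
Obstacle 3 [(0,10) (6,0) (9,10)]:
  edge (0,10)–(6,0): clear
  edge (6,0)–(9,10): clear
  edge (9,10)–(0,10): clear
  midpoint (21/2,13) outside
  → clear

BLOCKED by obstacle 2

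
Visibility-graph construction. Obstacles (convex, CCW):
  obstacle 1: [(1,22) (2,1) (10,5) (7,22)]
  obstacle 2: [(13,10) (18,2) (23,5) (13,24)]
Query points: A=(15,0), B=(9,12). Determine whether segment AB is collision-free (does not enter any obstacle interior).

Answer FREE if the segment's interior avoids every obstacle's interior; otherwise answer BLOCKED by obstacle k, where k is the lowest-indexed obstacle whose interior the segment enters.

FREE

Obstacle 1 [(1,22) (2,1) (10,5) (7,22)]:
  edge (1,22)–(2,1): clear
  edge (2,1)–(10,5): clear
  edge (10,5)–(7,22): clear
  edge (7,22)–(1,22): clear
  midpoint (12,6) outside
  → clear
Obstacle 2 [(13,10) (18,2) (23,5) (13,24)]:
  edge (13,10)–(18,2): clear
  edge (18,2)–(23,5): clear
  edge (23,5)–(13,24): clear
  edge (13,24)–(13,10): clear
  midpoint (12,6) outside
  → clear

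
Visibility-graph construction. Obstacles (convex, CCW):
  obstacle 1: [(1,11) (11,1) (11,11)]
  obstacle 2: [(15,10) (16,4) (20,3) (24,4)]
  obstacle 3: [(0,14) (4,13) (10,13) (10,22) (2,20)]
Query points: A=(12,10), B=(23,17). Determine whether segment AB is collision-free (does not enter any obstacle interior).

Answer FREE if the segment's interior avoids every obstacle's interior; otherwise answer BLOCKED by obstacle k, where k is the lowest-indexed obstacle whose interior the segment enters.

FREE

Obstacle 1 [(1,11) (11,1) (11,11)]:
  edge (1,11)–(11,1): clear
  edge (11,1)–(11,11): clear
  edge (11,11)–(1,11): clear
  midpoint (35/2,27/2) outside
  → clear
Obstacle 2 [(15,10) (16,4) (20,3) (24,4)]:
  edge (15,10)–(16,4): clear
  edge (16,4)–(20,3): clear
  edge (20,3)–(24,4): clear
  edge (24,4)–(15,10): clear
  midpoint (35/2,27/2) outside
  → clear
Obstacle 3 [(0,14) (4,13) (10,13) (10,22) (2,20)]:
  edge (0,14)–(4,13): clear
  edge (4,13)–(10,13): clear
  edge (10,13)–(10,22): clear
  edge (10,22)–(2,20): clear
  edge (2,20)–(0,14): clear
  midpoint (35/2,27/2) outside
  → clear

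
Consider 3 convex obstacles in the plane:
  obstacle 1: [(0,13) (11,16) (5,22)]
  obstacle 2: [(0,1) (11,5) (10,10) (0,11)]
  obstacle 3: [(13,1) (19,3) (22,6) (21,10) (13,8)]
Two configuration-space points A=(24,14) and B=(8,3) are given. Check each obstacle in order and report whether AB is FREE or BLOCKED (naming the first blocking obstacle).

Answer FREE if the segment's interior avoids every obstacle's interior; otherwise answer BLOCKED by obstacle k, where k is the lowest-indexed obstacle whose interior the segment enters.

BLOCKED by obstacle 2

Obstacle 1 [(0,13) (11,16) (5,22)]:
  edge (0,13)–(11,16): clear
  edge (11,16)–(5,22): clear
  edge (5,22)–(0,13): clear
  midpoint (16,17/2) outside
  → clear
Obstacle 2 [(0,1) (11,5) (10,10) (0,11)]:
  edge (0,1)–(11,5): crosses AB
  edge (11,5)–(10,10): crosses AB
  edge (10,10)–(0,11): clear
  edge (0,11)–(0,1): clear
  → BLOCKED
Obstacle 3 [(13,1) (19,3) (22,6) (21,10) (13,8)]:
  edge (13,1)–(19,3): clear
  edge (19,3)–(22,6): clear
  edge (22,6)–(21,10): clear
  edge (21,10)–(13,8): crosses AB
  edge (13,8)–(13,1): crosses AB
  → BLOCKED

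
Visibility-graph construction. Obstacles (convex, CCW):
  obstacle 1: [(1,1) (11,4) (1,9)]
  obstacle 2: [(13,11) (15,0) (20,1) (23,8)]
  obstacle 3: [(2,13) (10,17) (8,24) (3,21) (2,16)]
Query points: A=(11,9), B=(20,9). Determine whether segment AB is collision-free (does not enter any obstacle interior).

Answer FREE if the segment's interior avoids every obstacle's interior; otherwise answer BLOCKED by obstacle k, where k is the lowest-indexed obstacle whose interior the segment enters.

BLOCKED by obstacle 2

Obstacle 1 [(1,1) (11,4) (1,9)]:
  edge (1,1)–(11,4): clear
  edge (11,4)–(1,9): clear
  edge (1,9)–(1,1): clear
  midpoint (31/2,9) outside
  → clear
Obstacle 2 [(13,11) (15,0) (20,1) (23,8)]:
  edge (13,11)–(15,0): crosses AB
  edge (15,0)–(20,1): clear
  edge (20,1)–(23,8): clear
  edge (23,8)–(13,11): crosses AB
  → BLOCKED
Obstacle 3 [(2,13) (10,17) (8,24) (3,21) (2,16)]:
  edge (2,13)–(10,17): clear
  edge (10,17)–(8,24): clear
  edge (8,24)–(3,21): clear
  edge (3,21)–(2,16): clear
  edge (2,16)–(2,13): clear
  midpoint (31/2,9) outside
  → clear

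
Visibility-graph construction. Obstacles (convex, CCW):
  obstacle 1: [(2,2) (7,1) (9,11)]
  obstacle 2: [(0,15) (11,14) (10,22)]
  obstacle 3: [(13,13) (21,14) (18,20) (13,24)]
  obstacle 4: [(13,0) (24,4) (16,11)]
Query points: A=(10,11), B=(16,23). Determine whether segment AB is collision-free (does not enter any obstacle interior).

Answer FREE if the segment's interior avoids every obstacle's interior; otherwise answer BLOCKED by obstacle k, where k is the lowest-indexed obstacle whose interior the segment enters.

BLOCKED by obstacle 3

Obstacle 1 [(2,2) (7,1) (9,11)]:
  edge (2,2)–(7,1): clear
  edge (7,1)–(9,11): clear
  edge (9,11)–(2,2): clear
  midpoint (13,17) outside
  → clear
Obstacle 2 [(0,15) (11,14) (10,22)]:
  edge (0,15)–(11,14): clear
  edge (11,14)–(10,22): clear
  edge (10,22)–(0,15): clear
  midpoint (13,17) outside
  → clear
Obstacle 3 [(13,13) (21,14) (18,20) (13,24)]:
  edge (13,13)–(21,14): clear
  edge (21,14)–(18,20): clear
  edge (18,20)–(13,24): crosses AB
  edge (13,24)–(13,13): crosses AB
  → BLOCKED
Obstacle 4 [(13,0) (24,4) (16,11)]:
  edge (13,0)–(24,4): clear
  edge (24,4)–(16,11): clear
  edge (16,11)–(13,0): clear
  midpoint (13,17) outside
  → clear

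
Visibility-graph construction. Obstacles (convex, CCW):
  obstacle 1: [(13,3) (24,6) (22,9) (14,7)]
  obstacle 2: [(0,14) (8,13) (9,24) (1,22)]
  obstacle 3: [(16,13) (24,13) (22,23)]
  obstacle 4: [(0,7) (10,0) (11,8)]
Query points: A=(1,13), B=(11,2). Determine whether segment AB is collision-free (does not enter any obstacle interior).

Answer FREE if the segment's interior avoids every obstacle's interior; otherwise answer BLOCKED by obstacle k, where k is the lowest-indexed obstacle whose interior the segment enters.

Obstacle 1 [(13,3) (24,6) (22,9) (14,7)]:
  edge (13,3)–(24,6): clear
  edge (24,6)–(22,9): clear
  edge (22,9)–(14,7): clear
  edge (14,7)–(13,3): clear
  midpoint (6,15/2) outside
  → clear
Obstacle 2 [(0,14) (8,13) (9,24) (1,22)]:
  edge (0,14)–(8,13): clear
  edge (8,13)–(9,24): clear
  edge (9,24)–(1,22): clear
  edge (1,22)–(0,14): clear
  midpoint (6,15/2) outside
  → clear
Obstacle 3 [(16,13) (24,13) (22,23)]:
  edge (16,13)–(24,13): clear
  edge (24,13)–(22,23): clear
  edge (22,23)–(16,13): clear
  midpoint (6,15/2) outside
  → clear
Obstacle 4 [(0,7) (10,0) (11,8)]:
  edge (0,7)–(10,0): clear
  edge (10,0)–(11,8): crosses AB
  edge (11,8)–(0,7): crosses AB
  → BLOCKED

BLOCKED by obstacle 4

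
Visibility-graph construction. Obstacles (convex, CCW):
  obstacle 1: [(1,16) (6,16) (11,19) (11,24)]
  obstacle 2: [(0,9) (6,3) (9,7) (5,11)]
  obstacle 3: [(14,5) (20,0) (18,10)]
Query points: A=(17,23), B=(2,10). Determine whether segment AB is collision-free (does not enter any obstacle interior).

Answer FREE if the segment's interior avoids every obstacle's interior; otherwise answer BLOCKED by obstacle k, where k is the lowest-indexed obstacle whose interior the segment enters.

FREE

Obstacle 1 [(1,16) (6,16) (11,19) (11,24)]:
  edge (1,16)–(6,16): clear
  edge (6,16)–(11,19): clear
  edge (11,19)–(11,24): clear
  edge (11,24)–(1,16): clear
  midpoint (19/2,33/2) outside
  → clear
Obstacle 2 [(0,9) (6,3) (9,7) (5,11)]:
  edge (0,9)–(6,3): clear
  edge (6,3)–(9,7): clear
  edge (9,7)–(5,11): clear
  edge (5,11)–(0,9): clear
  midpoint (19/2,33/2) outside
  → clear
Obstacle 3 [(14,5) (20,0) (18,10)]:
  edge (14,5)–(20,0): clear
  edge (20,0)–(18,10): clear
  edge (18,10)–(14,5): clear
  midpoint (19/2,33/2) outside
  → clear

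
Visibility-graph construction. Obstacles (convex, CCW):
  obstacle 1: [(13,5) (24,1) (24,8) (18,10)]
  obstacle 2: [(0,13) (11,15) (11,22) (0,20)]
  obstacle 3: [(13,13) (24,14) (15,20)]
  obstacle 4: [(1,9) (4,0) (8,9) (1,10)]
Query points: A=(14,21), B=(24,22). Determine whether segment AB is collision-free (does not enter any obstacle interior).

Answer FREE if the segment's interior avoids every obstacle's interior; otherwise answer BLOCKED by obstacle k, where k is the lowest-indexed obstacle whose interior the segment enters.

Obstacle 1 [(13,5) (24,1) (24,8) (18,10)]:
  edge (13,5)–(24,1): clear
  edge (24,1)–(24,8): clear
  edge (24,8)–(18,10): clear
  edge (18,10)–(13,5): clear
  midpoint (19,43/2) outside
  → clear
Obstacle 2 [(0,13) (11,15) (11,22) (0,20)]:
  edge (0,13)–(11,15): clear
  edge (11,15)–(11,22): clear
  edge (11,22)–(0,20): clear
  edge (0,20)–(0,13): clear
  midpoint (19,43/2) outside
  → clear
Obstacle 3 [(13,13) (24,14) (15,20)]:
  edge (13,13)–(24,14): clear
  edge (24,14)–(15,20): clear
  edge (15,20)–(13,13): clear
  midpoint (19,43/2) outside
  → clear
Obstacle 4 [(1,9) (4,0) (8,9) (1,10)]:
  edge (1,9)–(4,0): clear
  edge (4,0)–(8,9): clear
  edge (8,9)–(1,10): clear
  edge (1,10)–(1,9): clear
  midpoint (19,43/2) outside
  → clear

FREE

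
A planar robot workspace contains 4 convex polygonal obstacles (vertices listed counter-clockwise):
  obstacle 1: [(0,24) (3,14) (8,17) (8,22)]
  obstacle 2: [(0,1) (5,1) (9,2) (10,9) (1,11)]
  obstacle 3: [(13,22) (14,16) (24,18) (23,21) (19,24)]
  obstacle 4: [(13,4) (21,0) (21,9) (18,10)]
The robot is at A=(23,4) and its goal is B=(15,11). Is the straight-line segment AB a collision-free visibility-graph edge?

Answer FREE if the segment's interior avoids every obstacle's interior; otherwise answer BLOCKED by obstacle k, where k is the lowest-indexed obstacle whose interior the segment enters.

BLOCKED by obstacle 4

Obstacle 1 [(0,24) (3,14) (8,17) (8,22)]:
  edge (0,24)–(3,14): clear
  edge (3,14)–(8,17): clear
  edge (8,17)–(8,22): clear
  edge (8,22)–(0,24): clear
  midpoint (19,15/2) outside
  → clear
Obstacle 2 [(0,1) (5,1) (9,2) (10,9) (1,11)]:
  edge (0,1)–(5,1): clear
  edge (5,1)–(9,2): clear
  edge (9,2)–(10,9): clear
  edge (10,9)–(1,11): clear
  edge (1,11)–(0,1): clear
  midpoint (19,15/2) outside
  → clear
Obstacle 3 [(13,22) (14,16) (24,18) (23,21) (19,24)]:
  edge (13,22)–(14,16): clear
  edge (14,16)–(24,18): clear
  edge (24,18)–(23,21): clear
  edge (23,21)–(19,24): clear
  edge (19,24)–(13,22): clear
  midpoint (19,15/2) outside
  → clear
Obstacle 4 [(13,4) (21,0) (21,9) (18,10)]:
  edge (13,4)–(21,0): clear
  edge (21,0)–(21,9): crosses AB
  edge (21,9)–(18,10): clear
  edge (18,10)–(13,4): crosses AB
  → BLOCKED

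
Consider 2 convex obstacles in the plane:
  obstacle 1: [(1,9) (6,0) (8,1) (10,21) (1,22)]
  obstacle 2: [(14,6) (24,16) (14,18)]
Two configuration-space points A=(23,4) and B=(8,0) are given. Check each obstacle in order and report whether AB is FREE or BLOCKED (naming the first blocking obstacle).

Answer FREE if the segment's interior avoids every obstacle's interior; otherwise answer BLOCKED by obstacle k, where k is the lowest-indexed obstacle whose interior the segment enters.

FREE

Obstacle 1 [(1,9) (6,0) (8,1) (10,21) (1,22)]:
  edge (1,9)–(6,0): clear
  edge (6,0)–(8,1): clear
  edge (8,1)–(10,21): clear
  edge (10,21)–(1,22): clear
  edge (1,22)–(1,9): clear
  midpoint (31/2,2) outside
  → clear
Obstacle 2 [(14,6) (24,16) (14,18)]:
  edge (14,6)–(24,16): clear
  edge (24,16)–(14,18): clear
  edge (14,18)–(14,6): clear
  midpoint (31/2,2) outside
  → clear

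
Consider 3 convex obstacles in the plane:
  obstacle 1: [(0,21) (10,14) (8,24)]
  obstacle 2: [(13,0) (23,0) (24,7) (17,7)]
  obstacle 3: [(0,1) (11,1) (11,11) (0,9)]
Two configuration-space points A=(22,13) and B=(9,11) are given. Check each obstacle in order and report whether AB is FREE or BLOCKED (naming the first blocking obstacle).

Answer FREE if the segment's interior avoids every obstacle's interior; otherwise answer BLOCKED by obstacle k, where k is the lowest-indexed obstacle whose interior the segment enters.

FREE

Obstacle 1 [(0,21) (10,14) (8,24)]:
  edge (0,21)–(10,14): clear
  edge (10,14)–(8,24): clear
  edge (8,24)–(0,21): clear
  midpoint (31/2,12) outside
  → clear
Obstacle 2 [(13,0) (23,0) (24,7) (17,7)]:
  edge (13,0)–(23,0): clear
  edge (23,0)–(24,7): clear
  edge (24,7)–(17,7): clear
  edge (17,7)–(13,0): clear
  midpoint (31/2,12) outside
  → clear
Obstacle 3 [(0,1) (11,1) (11,11) (0,9)]:
  edge (0,1)–(11,1): clear
  edge (11,1)–(11,11): clear
  edge (11,11)–(0,9): clear
  edge (0,9)–(0,1): clear
  midpoint (31/2,12) outside
  → clear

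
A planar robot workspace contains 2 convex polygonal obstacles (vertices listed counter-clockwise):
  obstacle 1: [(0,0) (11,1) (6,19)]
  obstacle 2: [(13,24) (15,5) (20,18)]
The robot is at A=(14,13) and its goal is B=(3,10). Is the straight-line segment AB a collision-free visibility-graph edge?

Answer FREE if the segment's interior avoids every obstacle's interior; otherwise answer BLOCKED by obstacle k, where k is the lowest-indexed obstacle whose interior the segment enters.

BLOCKED by obstacle 1

Obstacle 1 [(0,0) (11,1) (6,19)]:
  edge (0,0)–(11,1): clear
  edge (11,1)–(6,19): crosses AB
  edge (6,19)–(0,0): crosses AB
  → BLOCKED
Obstacle 2 [(13,24) (15,5) (20,18)]:
  edge (13,24)–(15,5): clear
  edge (15,5)–(20,18): clear
  edge (20,18)–(13,24): clear
  midpoint (17/2,23/2) outside
  → clear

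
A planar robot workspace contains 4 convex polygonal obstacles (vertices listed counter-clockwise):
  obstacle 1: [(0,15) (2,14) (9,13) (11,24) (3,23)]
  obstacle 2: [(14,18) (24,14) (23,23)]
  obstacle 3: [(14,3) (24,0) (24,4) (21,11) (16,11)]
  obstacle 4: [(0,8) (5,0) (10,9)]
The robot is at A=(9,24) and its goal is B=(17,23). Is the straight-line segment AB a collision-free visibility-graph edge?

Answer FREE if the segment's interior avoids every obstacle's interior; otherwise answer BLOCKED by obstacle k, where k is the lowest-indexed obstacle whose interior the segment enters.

BLOCKED by obstacle 1

Obstacle 1 [(0,15) (2,14) (9,13) (11,24) (3,23)]:
  edge (0,15)–(2,14): clear
  edge (2,14)–(9,13): clear
  edge (9,13)–(11,24): crosses AB
  edge (11,24)–(3,23): crosses AB
  edge (3,23)–(0,15): clear
  → BLOCKED
Obstacle 2 [(14,18) (24,14) (23,23)]:
  edge (14,18)–(24,14): clear
  edge (24,14)–(23,23): clear
  edge (23,23)–(14,18): clear
  midpoint (13,47/2) outside
  → clear
Obstacle 3 [(14,3) (24,0) (24,4) (21,11) (16,11)]:
  edge (14,3)–(24,0): clear
  edge (24,0)–(24,4): clear
  edge (24,4)–(21,11): clear
  edge (21,11)–(16,11): clear
  edge (16,11)–(14,3): clear
  midpoint (13,47/2) outside
  → clear
Obstacle 4 [(0,8) (5,0) (10,9)]:
  edge (0,8)–(5,0): clear
  edge (5,0)–(10,9): clear
  edge (10,9)–(0,8): clear
  midpoint (13,47/2) outside
  → clear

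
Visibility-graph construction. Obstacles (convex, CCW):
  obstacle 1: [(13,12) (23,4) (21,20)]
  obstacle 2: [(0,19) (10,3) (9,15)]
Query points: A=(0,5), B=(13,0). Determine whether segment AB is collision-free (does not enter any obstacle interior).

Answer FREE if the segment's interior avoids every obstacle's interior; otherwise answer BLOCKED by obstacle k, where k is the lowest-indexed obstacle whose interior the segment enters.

Obstacle 1 [(13,12) (23,4) (21,20)]:
  edge (13,12)–(23,4): clear
  edge (23,4)–(21,20): clear
  edge (21,20)–(13,12): clear
  midpoint (13/2,5/2) outside
  → clear
Obstacle 2 [(0,19) (10,3) (9,15)]:
  edge (0,19)–(10,3): clear
  edge (10,3)–(9,15): clear
  edge (9,15)–(0,19): clear
  midpoint (13/2,5/2) outside
  → clear

FREE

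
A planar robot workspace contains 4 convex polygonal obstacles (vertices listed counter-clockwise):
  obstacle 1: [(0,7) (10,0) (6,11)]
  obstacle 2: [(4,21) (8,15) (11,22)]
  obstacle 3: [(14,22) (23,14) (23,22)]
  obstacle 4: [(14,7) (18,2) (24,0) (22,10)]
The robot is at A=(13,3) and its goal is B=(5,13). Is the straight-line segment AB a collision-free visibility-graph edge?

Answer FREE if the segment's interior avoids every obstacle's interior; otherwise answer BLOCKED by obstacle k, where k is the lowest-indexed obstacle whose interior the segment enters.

Obstacle 1 [(0,7) (10,0) (6,11)]:
  edge (0,7)–(10,0): clear
  edge (10,0)–(6,11): clear
  edge (6,11)–(0,7): clear
  midpoint (9,8) outside
  → clear
Obstacle 2 [(4,21) (8,15) (11,22)]:
  edge (4,21)–(8,15): clear
  edge (8,15)–(11,22): clear
  edge (11,22)–(4,21): clear
  midpoint (9,8) outside
  → clear
Obstacle 3 [(14,22) (23,14) (23,22)]:
  edge (14,22)–(23,14): clear
  edge (23,14)–(23,22): clear
  edge (23,22)–(14,22): clear
  midpoint (9,8) outside
  → clear
Obstacle 4 [(14,7) (18,2) (24,0) (22,10)]:
  edge (14,7)–(18,2): clear
  edge (18,2)–(24,0): clear
  edge (24,0)–(22,10): clear
  edge (22,10)–(14,7): clear
  midpoint (9,8) outside
  → clear

FREE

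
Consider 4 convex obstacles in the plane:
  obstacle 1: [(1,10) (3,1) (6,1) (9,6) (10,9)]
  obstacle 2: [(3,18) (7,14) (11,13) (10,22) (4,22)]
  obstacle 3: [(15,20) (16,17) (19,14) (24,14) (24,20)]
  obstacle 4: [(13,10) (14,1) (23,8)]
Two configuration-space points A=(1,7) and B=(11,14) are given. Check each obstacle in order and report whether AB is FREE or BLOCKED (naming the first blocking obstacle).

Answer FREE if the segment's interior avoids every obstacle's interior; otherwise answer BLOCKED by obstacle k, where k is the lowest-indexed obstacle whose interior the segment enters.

BLOCKED by obstacle 1

Obstacle 1 [(1,10) (3,1) (6,1) (9,6) (10,9)]:
  edge (1,10)–(3,1): crosses AB
  edge (3,1)–(6,1): clear
  edge (6,1)–(9,6): clear
  edge (9,6)–(10,9): clear
  edge (10,9)–(1,10): crosses AB
  → BLOCKED
Obstacle 2 [(3,18) (7,14) (11,13) (10,22) (4,22)]:
  edge (3,18)–(7,14): clear
  edge (7,14)–(11,13): crosses AB
  edge (11,13)–(10,22): crosses AB
  edge (10,22)–(4,22): clear
  edge (4,22)–(3,18): clear
  → BLOCKED
Obstacle 3 [(15,20) (16,17) (19,14) (24,14) (24,20)]:
  edge (15,20)–(16,17): clear
  edge (16,17)–(19,14): clear
  edge (19,14)–(24,14): clear
  edge (24,14)–(24,20): clear
  edge (24,20)–(15,20): clear
  midpoint (6,21/2) outside
  → clear
Obstacle 4 [(13,10) (14,1) (23,8)]:
  edge (13,10)–(14,1): clear
  edge (14,1)–(23,8): clear
  edge (23,8)–(13,10): clear
  midpoint (6,21/2) outside
  → clear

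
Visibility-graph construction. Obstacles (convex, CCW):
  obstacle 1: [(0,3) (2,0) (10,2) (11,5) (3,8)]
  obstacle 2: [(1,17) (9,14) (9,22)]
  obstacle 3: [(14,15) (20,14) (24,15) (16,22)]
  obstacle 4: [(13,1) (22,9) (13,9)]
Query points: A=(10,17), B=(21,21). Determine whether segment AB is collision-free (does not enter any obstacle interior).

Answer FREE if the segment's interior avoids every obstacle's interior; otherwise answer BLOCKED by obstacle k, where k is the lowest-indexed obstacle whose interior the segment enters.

Obstacle 1 [(0,3) (2,0) (10,2) (11,5) (3,8)]:
  edge (0,3)–(2,0): clear
  edge (2,0)–(10,2): clear
  edge (10,2)–(11,5): clear
  edge (11,5)–(3,8): clear
  edge (3,8)–(0,3): clear
  midpoint (31/2,19) outside
  → clear
Obstacle 2 [(1,17) (9,14) (9,22)]:
  edge (1,17)–(9,14): clear
  edge (9,14)–(9,22): clear
  edge (9,22)–(1,17): clear
  midpoint (31/2,19) outside
  → clear
Obstacle 3 [(14,15) (20,14) (24,15) (16,22)]:
  edge (14,15)–(20,14): clear
  edge (20,14)–(24,15): clear
  edge (24,15)–(16,22): crosses AB
  edge (16,22)–(14,15): crosses AB
  → BLOCKED
Obstacle 4 [(13,1) (22,9) (13,9)]:
  edge (13,1)–(22,9): clear
  edge (22,9)–(13,9): clear
  edge (13,9)–(13,1): clear
  midpoint (31/2,19) outside
  → clear

BLOCKED by obstacle 3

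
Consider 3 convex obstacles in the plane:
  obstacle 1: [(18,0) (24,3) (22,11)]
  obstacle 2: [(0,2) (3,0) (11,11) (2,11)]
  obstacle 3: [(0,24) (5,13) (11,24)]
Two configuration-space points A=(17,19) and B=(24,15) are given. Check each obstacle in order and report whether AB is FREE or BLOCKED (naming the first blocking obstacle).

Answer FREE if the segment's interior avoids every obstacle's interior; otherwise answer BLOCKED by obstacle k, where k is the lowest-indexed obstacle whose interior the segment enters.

FREE

Obstacle 1 [(18,0) (24,3) (22,11)]:
  edge (18,0)–(24,3): clear
  edge (24,3)–(22,11): clear
  edge (22,11)–(18,0): clear
  midpoint (41/2,17) outside
  → clear
Obstacle 2 [(0,2) (3,0) (11,11) (2,11)]:
  edge (0,2)–(3,0): clear
  edge (3,0)–(11,11): clear
  edge (11,11)–(2,11): clear
  edge (2,11)–(0,2): clear
  midpoint (41/2,17) outside
  → clear
Obstacle 3 [(0,24) (5,13) (11,24)]:
  edge (0,24)–(5,13): clear
  edge (5,13)–(11,24): clear
  edge (11,24)–(0,24): clear
  midpoint (41/2,17) outside
  → clear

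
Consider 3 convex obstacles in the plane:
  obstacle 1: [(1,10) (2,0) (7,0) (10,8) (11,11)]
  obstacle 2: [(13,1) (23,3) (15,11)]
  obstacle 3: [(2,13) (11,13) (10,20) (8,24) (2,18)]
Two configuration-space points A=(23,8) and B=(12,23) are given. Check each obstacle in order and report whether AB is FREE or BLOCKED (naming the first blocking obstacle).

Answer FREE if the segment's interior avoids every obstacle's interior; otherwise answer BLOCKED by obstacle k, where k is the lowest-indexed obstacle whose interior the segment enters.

FREE

Obstacle 1 [(1,10) (2,0) (7,0) (10,8) (11,11)]:
  edge (1,10)–(2,0): clear
  edge (2,0)–(7,0): clear
  edge (7,0)–(10,8): clear
  edge (10,8)–(11,11): clear
  edge (11,11)–(1,10): clear
  midpoint (35/2,31/2) outside
  → clear
Obstacle 2 [(13,1) (23,3) (15,11)]:
  edge (13,1)–(23,3): clear
  edge (23,3)–(15,11): clear
  edge (15,11)–(13,1): clear
  midpoint (35/2,31/2) outside
  → clear
Obstacle 3 [(2,13) (11,13) (10,20) (8,24) (2,18)]:
  edge (2,13)–(11,13): clear
  edge (11,13)–(10,20): clear
  edge (10,20)–(8,24): clear
  edge (8,24)–(2,18): clear
  edge (2,18)–(2,13): clear
  midpoint (35/2,31/2) outside
  → clear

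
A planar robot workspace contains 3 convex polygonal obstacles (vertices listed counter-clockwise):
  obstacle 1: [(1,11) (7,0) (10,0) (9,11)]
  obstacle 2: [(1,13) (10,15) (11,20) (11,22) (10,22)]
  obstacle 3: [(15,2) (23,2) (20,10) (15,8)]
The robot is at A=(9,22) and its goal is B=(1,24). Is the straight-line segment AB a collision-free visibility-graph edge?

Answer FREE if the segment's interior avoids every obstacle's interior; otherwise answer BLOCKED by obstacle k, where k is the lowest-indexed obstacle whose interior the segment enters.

FREE

Obstacle 1 [(1,11) (7,0) (10,0) (9,11)]:
  edge (1,11)–(7,0): clear
  edge (7,0)–(10,0): clear
  edge (10,0)–(9,11): clear
  edge (9,11)–(1,11): clear
  midpoint (5,23) outside
  → clear
Obstacle 2 [(1,13) (10,15) (11,20) (11,22) (10,22)]:
  edge (1,13)–(10,15): clear
  edge (10,15)–(11,20): clear
  edge (11,20)–(11,22): clear
  edge (11,22)–(10,22): clear
  edge (10,22)–(1,13): clear
  midpoint (5,23) outside
  → clear
Obstacle 3 [(15,2) (23,2) (20,10) (15,8)]:
  edge (15,2)–(23,2): clear
  edge (23,2)–(20,10): clear
  edge (20,10)–(15,8): clear
  edge (15,8)–(15,2): clear
  midpoint (5,23) outside
  → clear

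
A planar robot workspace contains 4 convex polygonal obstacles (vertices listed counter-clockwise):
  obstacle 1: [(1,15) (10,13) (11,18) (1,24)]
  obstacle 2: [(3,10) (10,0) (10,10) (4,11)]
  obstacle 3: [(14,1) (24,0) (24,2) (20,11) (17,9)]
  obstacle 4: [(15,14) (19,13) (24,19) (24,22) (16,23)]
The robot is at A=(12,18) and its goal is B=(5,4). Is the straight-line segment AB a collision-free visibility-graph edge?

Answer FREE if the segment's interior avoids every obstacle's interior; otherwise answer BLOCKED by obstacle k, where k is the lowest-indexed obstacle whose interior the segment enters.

Obstacle 1 [(1,15) (10,13) (11,18) (1,24)]:
  edge (1,15)–(10,13): crosses AB
  edge (10,13)–(11,18): crosses AB
  edge (11,18)–(1,24): clear
  edge (1,24)–(1,15): clear
  → BLOCKED
Obstacle 2 [(3,10) (10,0) (10,10) (4,11)]:
  edge (3,10)–(10,0): crosses AB
  edge (10,0)–(10,10): clear
  edge (10,10)–(4,11): crosses AB
  edge (4,11)–(3,10): clear
  → BLOCKED
Obstacle 3 [(14,1) (24,0) (24,2) (20,11) (17,9)]:
  edge (14,1)–(24,0): clear
  edge (24,0)–(24,2): clear
  edge (24,2)–(20,11): clear
  edge (20,11)–(17,9): clear
  edge (17,9)–(14,1): clear
  midpoint (17/2,11) outside
  → clear
Obstacle 4 [(15,14) (19,13) (24,19) (24,22) (16,23)]:
  edge (15,14)–(19,13): clear
  edge (19,13)–(24,19): clear
  edge (24,19)–(24,22): clear
  edge (24,22)–(16,23): clear
  edge (16,23)–(15,14): clear
  midpoint (17/2,11) outside
  → clear

BLOCKED by obstacle 1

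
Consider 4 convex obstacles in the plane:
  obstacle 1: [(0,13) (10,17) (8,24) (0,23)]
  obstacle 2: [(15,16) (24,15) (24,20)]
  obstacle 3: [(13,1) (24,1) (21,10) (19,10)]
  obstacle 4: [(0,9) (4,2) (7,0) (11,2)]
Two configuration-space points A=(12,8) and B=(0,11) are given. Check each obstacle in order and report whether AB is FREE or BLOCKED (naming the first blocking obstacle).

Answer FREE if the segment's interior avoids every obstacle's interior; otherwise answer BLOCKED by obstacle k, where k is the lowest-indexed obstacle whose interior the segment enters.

FREE

Obstacle 1 [(0,13) (10,17) (8,24) (0,23)]:
  edge (0,13)–(10,17): clear
  edge (10,17)–(8,24): clear
  edge (8,24)–(0,23): clear
  edge (0,23)–(0,13): clear
  midpoint (6,19/2) outside
  → clear
Obstacle 2 [(15,16) (24,15) (24,20)]:
  edge (15,16)–(24,15): clear
  edge (24,15)–(24,20): clear
  edge (24,20)–(15,16): clear
  midpoint (6,19/2) outside
  → clear
Obstacle 3 [(13,1) (24,1) (21,10) (19,10)]:
  edge (13,1)–(24,1): clear
  edge (24,1)–(21,10): clear
  edge (21,10)–(19,10): clear
  edge (19,10)–(13,1): clear
  midpoint (6,19/2) outside
  → clear
Obstacle 4 [(0,9) (4,2) (7,0) (11,2)]:
  edge (0,9)–(4,2): clear
  edge (4,2)–(7,0): clear
  edge (7,0)–(11,2): clear
  edge (11,2)–(0,9): clear
  midpoint (6,19/2) outside
  → clear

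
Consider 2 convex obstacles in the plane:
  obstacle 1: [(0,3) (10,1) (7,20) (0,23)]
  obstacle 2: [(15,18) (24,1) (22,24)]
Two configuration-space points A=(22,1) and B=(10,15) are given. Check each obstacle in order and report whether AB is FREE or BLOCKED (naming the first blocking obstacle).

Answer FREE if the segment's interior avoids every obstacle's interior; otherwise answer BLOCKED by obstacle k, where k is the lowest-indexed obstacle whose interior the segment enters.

FREE

Obstacle 1 [(0,3) (10,1) (7,20) (0,23)]:
  edge (0,3)–(10,1): clear
  edge (10,1)–(7,20): clear
  edge (7,20)–(0,23): clear
  edge (0,23)–(0,3): clear
  midpoint (16,8) outside
  → clear
Obstacle 2 [(15,18) (24,1) (22,24)]:
  edge (15,18)–(24,1): clear
  edge (24,1)–(22,24): clear
  edge (22,24)–(15,18): clear
  midpoint (16,8) outside
  → clear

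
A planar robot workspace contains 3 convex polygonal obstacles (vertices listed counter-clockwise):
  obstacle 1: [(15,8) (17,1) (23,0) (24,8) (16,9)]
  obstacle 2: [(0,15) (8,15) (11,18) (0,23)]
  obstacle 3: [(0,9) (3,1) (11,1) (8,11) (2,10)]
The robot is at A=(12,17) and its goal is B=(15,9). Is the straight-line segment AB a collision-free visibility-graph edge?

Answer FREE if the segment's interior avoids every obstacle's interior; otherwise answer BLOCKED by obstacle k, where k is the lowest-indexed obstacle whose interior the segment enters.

Obstacle 1 [(15,8) (17,1) (23,0) (24,8) (16,9)]:
  edge (15,8)–(17,1): clear
  edge (17,1)–(23,0): clear
  edge (23,0)–(24,8): clear
  edge (24,8)–(16,9): clear
  edge (16,9)–(15,8): clear
  midpoint (27/2,13) outside
  → clear
Obstacle 2 [(0,15) (8,15) (11,18) (0,23)]:
  edge (0,15)–(8,15): clear
  edge (8,15)–(11,18): clear
  edge (11,18)–(0,23): clear
  edge (0,23)–(0,15): clear
  midpoint (27/2,13) outside
  → clear
Obstacle 3 [(0,9) (3,1) (11,1) (8,11) (2,10)]:
  edge (0,9)–(3,1): clear
  edge (3,1)–(11,1): clear
  edge (11,1)–(8,11): clear
  edge (8,11)–(2,10): clear
  edge (2,10)–(0,9): clear
  midpoint (27/2,13) outside
  → clear

FREE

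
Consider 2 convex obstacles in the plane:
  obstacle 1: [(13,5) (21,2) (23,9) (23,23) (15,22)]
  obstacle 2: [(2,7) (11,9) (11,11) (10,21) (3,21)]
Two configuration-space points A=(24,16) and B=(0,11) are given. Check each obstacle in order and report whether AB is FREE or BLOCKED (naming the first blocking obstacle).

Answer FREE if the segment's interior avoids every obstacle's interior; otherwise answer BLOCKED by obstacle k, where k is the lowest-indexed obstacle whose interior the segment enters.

Obstacle 1 [(13,5) (21,2) (23,9) (23,23) (15,22)]:
  edge (13,5)–(21,2): clear
  edge (21,2)–(23,9): clear
  edge (23,9)–(23,23): crosses AB
  edge (23,23)–(15,22): clear
  edge (15,22)–(13,5): crosses AB
  → BLOCKED
Obstacle 2 [(2,7) (11,9) (11,11) (10,21) (3,21)]:
  edge (2,7)–(11,9): clear
  edge (11,9)–(11,11): clear
  edge (11,11)–(10,21): crosses AB
  edge (10,21)–(3,21): clear
  edge (3,21)–(2,7): crosses AB
  → BLOCKED

BLOCKED by obstacle 1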